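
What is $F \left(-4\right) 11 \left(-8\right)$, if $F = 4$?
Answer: $1408$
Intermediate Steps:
$F \left(-4\right) 11 \left(-8\right) = 4 \left(-4\right) 11 \left(-8\right) = \left(-16\right) 11 \left(-8\right) = \left(-176\right) \left(-8\right) = 1408$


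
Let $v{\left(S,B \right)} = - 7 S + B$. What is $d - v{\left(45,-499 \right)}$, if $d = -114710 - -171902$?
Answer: $58006$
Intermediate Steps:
$v{\left(S,B \right)} = B - 7 S$
$d = 57192$ ($d = -114710 + 171902 = 57192$)
$d - v{\left(45,-499 \right)} = 57192 - \left(-499 - 315\right) = 57192 - -814 = 57192 + 814 = 58006$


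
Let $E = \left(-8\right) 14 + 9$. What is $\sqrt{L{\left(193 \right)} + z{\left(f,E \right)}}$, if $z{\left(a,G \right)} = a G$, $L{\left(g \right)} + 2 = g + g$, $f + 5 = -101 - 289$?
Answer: $\sqrt{41069} \approx 202.65$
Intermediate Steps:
$f = -395$ ($f = -5 - 390 = -395$)
$L{\left(g \right)} = -2 + 2 g$ ($L{\left(g \right)} = -2 + \left(g + g\right) = -2 + 2 g$)
$E = -103$ ($E = -112 + 9 = -103$)
$z{\left(a,G \right)} = G a$
$\sqrt{L{\left(193 \right)} + z{\left(f,E \right)}} = \sqrt{\left(-2 + 2 \cdot 193\right) - -40685} = \sqrt{\left(-2 + 386\right) + 40685} = \sqrt{384 + 40685} = \sqrt{41069}$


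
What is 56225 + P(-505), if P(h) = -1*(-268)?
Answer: 56493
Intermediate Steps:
P(h) = 268
56225 + P(-505) = 56225 + 268 = 56493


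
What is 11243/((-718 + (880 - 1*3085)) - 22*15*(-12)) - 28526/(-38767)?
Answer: 465438843/40201379 ≈ 11.578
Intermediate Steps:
11243/((-718 + (880 - 1*3085)) - 22*15*(-12)) - 28526/(-38767) = 11243/((-718 + (880 - 3085)) - 330*(-12)) - 28526*(-1/38767) = 11243/((-718 - 2205) + 3960) + 28526/38767 = 11243/(-2923 + 3960) + 28526/38767 = 11243/1037 + 28526/38767 = 465438843/40201379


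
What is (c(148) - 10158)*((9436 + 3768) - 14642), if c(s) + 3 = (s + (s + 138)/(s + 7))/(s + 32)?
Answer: 33968996101/2325 ≈ 1.4610e+7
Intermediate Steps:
c(s) = -3 + (s + (138 + s)/(7 + s))/(32 + s) (c(s) = -3 + (s + (s + 138)/(s + 7))/(s + 32) = -3 + (s + (138 + s)/(7 + s))/(32 + s))
(c(148) - 10158)*((9436 + 3768) - 14642) = ((-534 - 109*148 - 2*148²)/(224 + 148² + 39*148) - 10158)*((9436 + 3768) - 14642) = ((-534 - 16132 - 2*21904)/(224 + 21904 + 5772) - 10158)*(13204 - 14642) = ((-534 - 16132 - 43808)/27900 - 10158)*(-1438) = ((1/27900)*(-60474) - 10158)*(-1438) = (-10079/4650 - 10158)*(-1438) = -47244779/4650*(-1438) = 33968996101/2325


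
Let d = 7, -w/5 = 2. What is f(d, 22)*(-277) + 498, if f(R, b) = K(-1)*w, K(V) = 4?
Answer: 11578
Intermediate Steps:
w = -10 (w = -5*2 = -10)
f(R, b) = -40 (f(R, b) = 4*(-10) = -40)
f(d, 22)*(-277) + 498 = -40*(-277) + 498 = 11080 + 498 = 11578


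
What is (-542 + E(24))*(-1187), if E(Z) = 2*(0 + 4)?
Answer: 633858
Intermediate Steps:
E(Z) = 8 (E(Z) = 2*4 = 8)
(-542 + E(24))*(-1187) = (-542 + 8)*(-1187) = -534*(-1187) = 633858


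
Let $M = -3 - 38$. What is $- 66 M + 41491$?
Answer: $44197$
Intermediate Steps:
$M = -41$
$- 66 M + 41491 = \left(-66\right) \left(-41\right) + 41491 = 2706 + 41491 = 44197$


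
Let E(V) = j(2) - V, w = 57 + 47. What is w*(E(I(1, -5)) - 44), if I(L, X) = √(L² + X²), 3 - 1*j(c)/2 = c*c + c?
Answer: -5200 - 104*√26 ≈ -5730.3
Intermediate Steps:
j(c) = 6 - 2*c - 2*c² (j(c) = 6 - 2*(c*c + c) = 6 - 2*(c² + c) = 6 - 2*(c + c²) = 6 + (-2*c - 2*c²) = 6 - 2*c - 2*c²)
w = 104
E(V) = -6 - V (E(V) = (6 - 2*2 - 2*2²) - V = (6 - 4 - 2*4) - V = (6 - 4 - 8) - V = -6 - V)
w*(E(I(1, -5)) - 44) = 104*((-6 - √(1² + (-5)²)) - 44) = 104*((-6 - √(1 + 25)) - 44) = 104*((-6 - √26) - 44) = 104*(-50 - √26) = -5200 - 104*√26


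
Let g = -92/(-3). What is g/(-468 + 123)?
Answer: -4/45 ≈ -0.088889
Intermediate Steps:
g = 92/3 (g = -92*(-⅓) = 92/3 ≈ 30.667)
g/(-468 + 123) = 92/(3*(-468 + 123)) = (92/3)/(-345) = (92/3)*(-1/345) = -4/45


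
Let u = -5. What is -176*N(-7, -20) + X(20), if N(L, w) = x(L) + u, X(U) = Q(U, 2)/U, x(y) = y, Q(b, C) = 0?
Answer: 2112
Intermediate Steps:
X(U) = 0 (X(U) = 0/U = 0)
N(L, w) = -5 + L (N(L, w) = L - 5 = -5 + L)
-176*N(-7, -20) + X(20) = -176*(-5 - 7) + 0 = -176*(-12) + 0 = 2112 + 0 = 2112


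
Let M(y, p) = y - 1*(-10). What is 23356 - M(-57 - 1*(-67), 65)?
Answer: 23336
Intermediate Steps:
M(y, p) = 10 + y (M(y, p) = y + 10 = 10 + y)
23356 - M(-57 - 1*(-67), 65) = 23356 - (10 + (-57 - 1*(-67))) = 23356 - (10 + (-57 + 67)) = 23356 - (10 + 10) = 23356 - 1*20 = 23356 - 20 = 23336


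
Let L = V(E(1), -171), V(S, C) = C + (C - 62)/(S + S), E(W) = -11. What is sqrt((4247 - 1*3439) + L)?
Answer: 3*sqrt(34826)/22 ≈ 25.448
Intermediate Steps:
V(S, C) = C + (-62 + C)/(2*S) (V(S, C) = C + (-62 + C)/((2*S)) = C + (-62 + C)*(1/(2*S)) = C + (-62 + C)/(2*S))
L = -3529/22 (L = (-31 + (1/2)*(-171) - 171*(-11))/(-11) = -(-31 - 171/2 + 1881)/11 = -1/11*3529/2 = -3529/22 ≈ -160.41)
sqrt((4247 - 1*3439) + L) = sqrt((4247 - 1*3439) - 3529/22) = sqrt((4247 - 3439) - 3529/22) = sqrt(808 - 3529/22) = sqrt(14247/22) = 3*sqrt(34826)/22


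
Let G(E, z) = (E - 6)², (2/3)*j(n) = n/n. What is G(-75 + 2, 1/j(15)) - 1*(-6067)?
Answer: 12308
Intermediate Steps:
j(n) = 3/2 (j(n) = 3*(n/n)/2 = (3/2)*1 = 3/2)
G(E, z) = (-6 + E)²
G(-75 + 2, 1/j(15)) - 1*(-6067) = (-6 + (-75 + 2))² - 1*(-6067) = (-6 - 73)² + 6067 = (-79)² + 6067 = 6241 + 6067 = 12308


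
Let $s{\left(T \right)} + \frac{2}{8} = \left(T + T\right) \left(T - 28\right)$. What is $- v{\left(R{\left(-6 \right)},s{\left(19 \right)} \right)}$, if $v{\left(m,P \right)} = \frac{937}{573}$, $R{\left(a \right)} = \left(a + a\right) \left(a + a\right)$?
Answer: $- \frac{937}{573} \approx -1.6353$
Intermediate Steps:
$s{\left(T \right)} = - \frac{1}{4} + 2 T \left(-28 + T\right)$ ($s{\left(T \right)} = - \frac{1}{4} + \left(T + T\right) \left(T - 28\right) = - \frac{1}{4} + 2 T \left(-28 + T\right)$)
$R{\left(a \right)} = 4 a^{2}$ ($R{\left(a \right)} = 2 a 2 a = 4 a^{2}$)
$v{\left(m,P \right)} = \frac{937}{573}$ ($v{\left(m,P \right)} = 937 \cdot \frac{1}{573} = \frac{937}{573}$)
$- v{\left(R{\left(-6 \right)},s{\left(19 \right)} \right)} = \left(-1\right) \frac{937}{573} = - \frac{937}{573}$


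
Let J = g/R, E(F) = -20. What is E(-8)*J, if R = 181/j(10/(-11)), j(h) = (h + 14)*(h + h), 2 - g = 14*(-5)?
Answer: 4147200/21901 ≈ 189.36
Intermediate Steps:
g = 72 (g = 2 - 14*(-5) = 2 - 1*(-70) = 2 + 70 = 72)
j(h) = 2*h*(14 + h) (j(h) = (14 + h)*(2*h) = 2*h*(14 + h))
R = -21901/2880 (R = 181/((2*(10/(-11))*(14 + 10/(-11)))) = 181/((2*(10*(-1/11))*(14 + 10*(-1/11)))) = 181/((2*(-10/11)*(14 - 10/11))) = 181/((2*(-10/11)*(144/11))) = 181/(-2880/121) = 181*(-121/2880) = -21901/2880 ≈ -7.6045)
J = -207360/21901 (J = 72/(-21901/2880) = 72*(-2880/21901) = -207360/21901 ≈ -9.4681)
E(-8)*J = -20*(-207360/21901) = 4147200/21901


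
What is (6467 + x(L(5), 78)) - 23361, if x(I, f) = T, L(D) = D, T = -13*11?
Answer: -17037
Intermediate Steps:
T = -143
x(I, f) = -143
(6467 + x(L(5), 78)) - 23361 = (6467 - 143) - 23361 = 6324 - 23361 = -17037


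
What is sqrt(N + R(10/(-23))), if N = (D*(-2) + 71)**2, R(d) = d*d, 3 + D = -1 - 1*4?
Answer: sqrt(4004101)/23 ≈ 87.001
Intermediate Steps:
D = -8 (D = -3 + (-1 - 1*4) = -3 + (-1 - 4) = -3 - 5 = -8)
R(d) = d**2
N = 7569 (N = (-8*(-2) + 71)**2 = (16 + 71)**2 = 87**2 = 7569)
sqrt(N + R(10/(-23))) = sqrt(7569 + (10/(-23))**2) = sqrt(7569 + (10*(-1/23))**2) = sqrt(7569 + (-10/23)**2) = sqrt(7569 + 100/529) = sqrt(4004101/529) = sqrt(4004101)/23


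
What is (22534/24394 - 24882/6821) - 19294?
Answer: -1605405183225/83195737 ≈ -19297.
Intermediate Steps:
(22534/24394 - 24882/6821) - 19294 = (22534*(1/24394) - 24882*1/6821) - 19294 = (11267/12197 - 24882/6821) - 19294 = -226633547/83195737 - 19294 = -1605405183225/83195737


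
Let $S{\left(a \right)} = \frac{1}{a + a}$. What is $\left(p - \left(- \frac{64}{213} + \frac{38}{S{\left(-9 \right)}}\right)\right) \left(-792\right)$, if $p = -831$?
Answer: $\frac{8249208}{71} \approx 1.1619 \cdot 10^{5}$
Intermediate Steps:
$S{\left(a \right)} = \frac{1}{2 a}$
$\left(p - \left(- \frac{64}{213} + \frac{38}{S{\left(-9 \right)}}\right)\right) \left(-792\right) = \left(-831 - \left(-684 - \frac{64}{213}\right)\right) \left(-792\right) = \left(-831 - \left(- \frac{64}{213} + \frac{38}{\frac{1}{2} \left(- \frac{1}{9}\right)}\right)\right) \left(-792\right) = \left(-831 - \left(- \frac{64}{213} + \frac{38}{- \frac{1}{18}}\right)\right) \left(-792\right) = \left(-831 + \left(\left(-38\right) \left(-18\right) + \frac{64}{213}\right)\right) \left(-792\right) = \left(-831 + \left(684 + \frac{64}{213}\right)\right) \left(-792\right) = \left(-831 + \frac{145756}{213}\right) \left(-792\right) = \left(- \frac{31247}{213}\right) \left(-792\right) = \frac{8249208}{71}$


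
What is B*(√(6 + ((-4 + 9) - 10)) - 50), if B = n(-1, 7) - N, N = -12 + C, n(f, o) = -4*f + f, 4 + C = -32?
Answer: -2499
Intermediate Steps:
C = -36 (C = -4 - 32 = -36)
n(f, o) = -3*f
N = -48 (N = -12 - 36 = -48)
B = 51 (B = -3*(-1) - 1*(-48) = 3 + 48 = 51)
B*(√(6 + ((-4 + 9) - 10)) - 50) = 51*(√(6 + ((-4 + 9) - 10)) - 50) = 51*(√(6 + (5 - 10)) - 50) = 51*(√(6 - 5) - 50) = 51*(√1 - 50) = 51*(1 - 50) = 51*(-49) = -2499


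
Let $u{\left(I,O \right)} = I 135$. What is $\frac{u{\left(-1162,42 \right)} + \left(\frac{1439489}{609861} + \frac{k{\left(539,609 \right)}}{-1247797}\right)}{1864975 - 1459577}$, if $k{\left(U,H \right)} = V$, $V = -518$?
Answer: $- \frac{119373563755697059}{308500875242919366} \approx -0.38695$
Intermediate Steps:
$k{\left(U,H \right)} = -518$
$u{\left(I,O \right)} = 135 I$
$\frac{u{\left(-1162,42 \right)} + \left(\frac{1439489}{609861} + \frac{k{\left(539,609 \right)}}{-1247797}\right)}{1864975 - 1459577} = \frac{135 \left(-1162\right) + \left(\frac{1439489}{609861} - \frac{518}{-1247797}\right)}{1864975 - 1459577} = \frac{-156870 + \left(1439489 \cdot \frac{1}{609861} - - \frac{518}{1247797}\right)}{405398} = \left(-156870 + \left(\frac{1439489}{609861} + \frac{518}{1247797}\right)\right) \frac{1}{405398} = \left(-156870 + \frac{1796505963731}{760982726217}\right) \frac{1}{405398} = \left(- \frac{119373563755697059}{760982726217}\right) \frac{1}{405398} = - \frac{119373563755697059}{308500875242919366}$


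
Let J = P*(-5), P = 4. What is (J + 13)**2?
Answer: 49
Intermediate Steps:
J = -20 (J = 4*(-5) = -20)
(J + 13)**2 = (-20 + 13)**2 = (-7)**2 = 49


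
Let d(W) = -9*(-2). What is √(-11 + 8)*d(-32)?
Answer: 18*I*√3 ≈ 31.177*I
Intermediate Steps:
d(W) = 18
√(-11 + 8)*d(-32) = √(-11 + 8)*18 = √(-3)*18 = (I*√3)*18 = 18*I*√3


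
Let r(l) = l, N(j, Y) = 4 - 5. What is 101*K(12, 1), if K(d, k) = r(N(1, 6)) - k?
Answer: -202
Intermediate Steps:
N(j, Y) = -1
K(d, k) = -1 - k
101*K(12, 1) = 101*(-1 - 1*1) = 101*(-1 - 1) = 101*(-2) = -202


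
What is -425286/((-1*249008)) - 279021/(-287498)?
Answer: 47936833899/17897325496 ≈ 2.6784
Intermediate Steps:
-425286/((-1*249008)) - 279021/(-287498) = -425286/(-249008) - 279021*(-1/287498) = -425286*(-1/249008) + 279021/287498 = 212643/124504 + 279021/287498 = 47936833899/17897325496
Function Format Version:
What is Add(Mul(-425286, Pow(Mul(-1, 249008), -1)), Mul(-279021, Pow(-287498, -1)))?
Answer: Rational(47936833899, 17897325496) ≈ 2.6784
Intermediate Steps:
Add(Mul(-425286, Pow(Mul(-1, 249008), -1)), Mul(-279021, Pow(-287498, -1))) = Add(Mul(-425286, Pow(-249008, -1)), Mul(-279021, Rational(-1, 287498))) = Add(Mul(-425286, Rational(-1, 249008)), Rational(279021, 287498)) = Add(Rational(212643, 124504), Rational(279021, 287498)) = Rational(47936833899, 17897325496)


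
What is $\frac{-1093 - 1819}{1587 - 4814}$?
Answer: $\frac{416}{461} \approx 0.90239$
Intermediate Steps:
$\frac{-1093 - 1819}{1587 - 4814} = \frac{-1093 - 1819}{-3227} = \left(-1093 - 1819\right) \left(- \frac{1}{3227}\right) = \left(-2912\right) \left(- \frac{1}{3227}\right) = \frac{416}{461}$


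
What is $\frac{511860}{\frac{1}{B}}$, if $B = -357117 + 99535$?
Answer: $-131845922520$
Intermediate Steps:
$B = -257582$
$\frac{511860}{\frac{1}{B}} = \frac{511860}{\frac{1}{-257582}} = \frac{511860}{- \frac{1}{257582}} = 511860 \left(-257582\right) = -131845922520$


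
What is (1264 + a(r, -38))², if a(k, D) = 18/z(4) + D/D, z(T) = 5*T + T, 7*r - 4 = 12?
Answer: 25633969/16 ≈ 1.6021e+6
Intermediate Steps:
r = 16/7 (r = 4/7 + (⅐)*12 = 4/7 + 12/7 = 16/7 ≈ 2.2857)
z(T) = 6*T
a(k, D) = 7/4 (a(k, D) = 18/((6*4)) + D/D = 18/24 + 1 = 18*(1/24) + 1 = ¾ + 1 = 7/4)
(1264 + a(r, -38))² = (1264 + 7/4)² = (5063/4)² = 25633969/16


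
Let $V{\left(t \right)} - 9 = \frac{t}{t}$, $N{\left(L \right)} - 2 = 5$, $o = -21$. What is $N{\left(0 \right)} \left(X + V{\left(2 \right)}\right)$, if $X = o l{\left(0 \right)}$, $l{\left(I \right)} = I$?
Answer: $70$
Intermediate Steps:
$N{\left(L \right)} = 7$ ($N{\left(L \right)} = 2 + 5 = 7$)
$X = 0$ ($X = \left(-21\right) 0 = 0$)
$V{\left(t \right)} = 10$ ($V{\left(t \right)} = 9 + \frac{t}{t} = 9 + 1 = 10$)
$N{\left(0 \right)} \left(X + V{\left(2 \right)}\right) = 7 \left(0 + 10\right) = 7 \cdot 10 = 70$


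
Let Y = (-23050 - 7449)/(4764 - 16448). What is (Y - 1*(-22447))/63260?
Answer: 262301247/739129840 ≈ 0.35488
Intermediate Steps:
Y = 30499/11684 (Y = -30499/(-11684) = -30499*(-1/11684) = 30499/11684 ≈ 2.6103)
(Y - 1*(-22447))/63260 = (30499/11684 - 1*(-22447))/63260 = (30499/11684 + 22447)*(1/63260) = (262301247/11684)*(1/63260) = 262301247/739129840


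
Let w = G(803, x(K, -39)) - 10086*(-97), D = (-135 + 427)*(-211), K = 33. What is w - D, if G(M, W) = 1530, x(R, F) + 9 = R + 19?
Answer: 1041484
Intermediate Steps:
x(R, F) = 10 + R (x(R, F) = -9 + (R + 19) = -9 + (19 + R) = 10 + R)
D = -61612 (D = 292*(-211) = -61612)
w = 979872 (w = 1530 - 10086*(-97) = 1530 + 978342 = 979872)
w - D = 979872 - 1*(-61612) = 979872 + 61612 = 1041484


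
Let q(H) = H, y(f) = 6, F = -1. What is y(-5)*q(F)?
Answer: -6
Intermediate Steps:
y(-5)*q(F) = 6*(-1) = -6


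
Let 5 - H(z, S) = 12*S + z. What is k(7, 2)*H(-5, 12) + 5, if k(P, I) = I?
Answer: -263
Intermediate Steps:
H(z, S) = 5 - z - 12*S (H(z, S) = 5 - (12*S + z) = 5 - (z + 12*S) = 5 + (-z - 12*S) = 5 - z - 12*S)
k(7, 2)*H(-5, 12) + 5 = 2*(5 - 1*(-5) - 12*12) + 5 = 2*(5 + 5 - 144) + 5 = 2*(-134) + 5 = -268 + 5 = -263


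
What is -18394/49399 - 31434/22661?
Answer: -63536600/36110669 ≈ -1.7595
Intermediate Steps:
-18394/49399 - 31434/22661 = -18394*1/49399 - 31434*1/22661 = -18394/49399 - 1014/731 = -63536600/36110669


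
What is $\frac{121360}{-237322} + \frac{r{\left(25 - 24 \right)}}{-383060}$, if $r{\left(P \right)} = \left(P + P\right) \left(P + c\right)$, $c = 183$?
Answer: $- \frac{5821937012}{11363570665} \approx -0.51233$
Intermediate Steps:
$r{\left(P \right)} = 2 P \left(183 + P\right)$ ($r{\left(P \right)} = \left(P + P\right) \left(P + 183\right) = 2 P \left(183 + P\right)$)
$\frac{121360}{-237322} + \frac{r{\left(25 - 24 \right)}}{-383060} = \frac{121360}{-237322} + \frac{2 \left(25 - 24\right) \left(183 + \left(25 - 24\right)\right)}{-383060} = 121360 \left(- \frac{1}{237322}\right) + 2 \cdot 1 \left(183 + 1\right) \left(- \frac{1}{383060}\right) = - \frac{60680}{118661} + 2 \cdot 1 \cdot 184 \left(- \frac{1}{383060}\right) = - \frac{60680}{118661} + 368 \left(- \frac{1}{383060}\right) = - \frac{60680}{118661} - \frac{92}{95765} = - \frac{5821937012}{11363570665}$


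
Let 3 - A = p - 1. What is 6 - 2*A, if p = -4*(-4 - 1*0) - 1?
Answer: 28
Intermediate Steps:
p = 15 (p = -4*(-4 + 0) - 1 = -4*(-4) - 1 = 16 - 1 = 15)
A = -11 (A = 3 - (15 - 1) = 3 - 1*14 = 3 - 14 = -11)
6 - 2*A = 6 - 2*(-11) = 6 + 22 = 28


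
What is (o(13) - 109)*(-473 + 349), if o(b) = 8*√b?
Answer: 13516 - 992*√13 ≈ 9939.3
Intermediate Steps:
(o(13) - 109)*(-473 + 349) = (8*√13 - 109)*(-473 + 349) = (-109 + 8*√13)*(-124) = 13516 - 992*√13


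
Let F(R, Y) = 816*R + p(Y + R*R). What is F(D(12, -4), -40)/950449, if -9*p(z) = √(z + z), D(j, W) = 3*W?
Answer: -9792/950449 - 4*√13/8554041 ≈ -0.010304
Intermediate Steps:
p(z) = -√2*√z/9 (p(z) = -√(z + z)/9 = -√2*√z/9)
F(R, Y) = 816*R - √2*√(Y + R²)/9 (F(R, Y) = 816*R - √2*√(Y + R*R)/9 = 816*R - √2*√(Y + R²)/9)
F(D(12, -4), -40)/950449 = (816*(3*(-4)) - √(2*(-40) + 2*(3*(-4))²)/9)/950449 = (816*(-12) - √(-80 + 2*(-12)²)/9)*(1/950449) = (-9792 - √(-80 + 2*144)/9)*(1/950449) = (-9792 - √(-80 + 288)/9)*(1/950449) = (-9792 - 4*√13/9)*(1/950449) = -9792/950449 - 4*√13/8554041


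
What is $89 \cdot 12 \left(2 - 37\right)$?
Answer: $-37380$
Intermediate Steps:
$89 \cdot 12 \left(2 - 37\right) = 1068 \left(-35\right) = -37380$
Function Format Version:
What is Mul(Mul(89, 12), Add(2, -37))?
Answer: -37380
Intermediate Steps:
Mul(Mul(89, 12), Add(2, -37)) = Mul(1068, -35) = -37380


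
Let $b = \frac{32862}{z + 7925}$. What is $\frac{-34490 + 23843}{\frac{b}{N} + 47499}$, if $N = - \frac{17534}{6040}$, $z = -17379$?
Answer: $- \frac{147076270341}{656161535837} \approx -0.22415$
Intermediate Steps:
$b = - \frac{16431}{4727}$ ($b = \frac{32862}{-17379 + 7925} = \frac{32862}{-9454} = 32862 \left(- \frac{1}{9454}\right) = - \frac{16431}{4727} \approx -3.476$)
$N = - \frac{8767}{3020}$ ($N = \left(-17534\right) \frac{1}{6040} = - \frac{8767}{3020} \approx -2.903$)
$\frac{-34490 + 23843}{\frac{b}{N} + 47499} = \frac{-34490 + 23843}{- \frac{16431}{4727 \left(- \frac{8767}{3020}\right)} + 47499} = - \frac{10647}{\left(- \frac{16431}{4727}\right) \left(- \frac{3020}{8767}\right) + 47499} = - \frac{10647}{\frac{49621620}{41441609} + 47499} = - \frac{10647}{\frac{1968484607511}{41441609}} = \left(-10647\right) \frac{41441609}{1968484607511} = - \frac{147076270341}{656161535837}$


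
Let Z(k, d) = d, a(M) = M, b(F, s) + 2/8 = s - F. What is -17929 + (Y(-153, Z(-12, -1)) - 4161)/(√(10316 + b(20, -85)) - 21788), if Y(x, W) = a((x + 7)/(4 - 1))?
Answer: -102131103602663/5696480799 + 25258*√40843/5696480799 ≈ -17929.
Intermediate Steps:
b(F, s) = -¼ + s - F (b(F, s) = -¼ + (s - F) = -¼ + s - F)
Y(x, W) = 7/3 + x/3 (Y(x, W) = (x + 7)/(4 - 1) = (7 + x)/3 = (7 + x)*(⅓) = 7/3 + x/3)
-17929 + (Y(-153, Z(-12, -1)) - 4161)/(√(10316 + b(20, -85)) - 21788) = -17929 + ((7/3 + (⅓)*(-153)) - 4161)/(√(10316 + (-¼ - 85 - 1*20)) - 21788) = -17929 + ((7/3 - 51) - 4161)/(√(10316 + (-¼ - 85 - 20)) - 21788) = -17929 + (-146/3 - 4161)/(√(10316 - 421/4) - 21788) = -17929 - 12629/(3*(√(40843/4) - 21788)) = -17929 - 12629/(3*(√40843/2 - 21788)) = -17929 - 12629/(3*(-21788 + √40843/2))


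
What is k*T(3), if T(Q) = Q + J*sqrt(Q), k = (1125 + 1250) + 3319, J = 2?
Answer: 17082 + 11388*sqrt(3) ≈ 36807.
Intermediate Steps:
k = 5694 (k = 2375 + 3319 = 5694)
T(Q) = Q + 2*sqrt(Q)
k*T(3) = 5694*(3 + 2*sqrt(3)) = 17082 + 11388*sqrt(3)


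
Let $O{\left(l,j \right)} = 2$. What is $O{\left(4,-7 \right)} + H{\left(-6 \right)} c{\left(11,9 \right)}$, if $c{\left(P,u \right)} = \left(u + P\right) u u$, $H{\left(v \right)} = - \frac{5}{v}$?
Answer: $1352$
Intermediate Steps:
$c{\left(P,u \right)} = u^{2} \left(P + u\right)$ ($c{\left(P,u \right)} = \left(P + u\right) u^{2} = u^{2} \left(P + u\right)$)
$O{\left(4,-7 \right)} + H{\left(-6 \right)} c{\left(11,9 \right)} = 2 + - \frac{5}{-6} \cdot 9^{2} \left(11 + 9\right) = 2 + \left(-5\right) \left(- \frac{1}{6}\right) 81 \cdot 20 = 2 + \frac{5}{6} \cdot 1620 = 2 + 1350 = 1352$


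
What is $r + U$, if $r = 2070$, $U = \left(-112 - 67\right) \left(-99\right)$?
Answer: $19791$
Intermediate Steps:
$U = 17721$ ($U = \left(-179\right) \left(-99\right) = 17721$)
$r + U = 2070 + 17721 = 19791$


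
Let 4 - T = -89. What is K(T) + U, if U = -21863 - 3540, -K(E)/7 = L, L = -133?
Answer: -24472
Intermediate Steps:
T = 93 (T = 4 - 1*(-89) = 4 + 89 = 93)
K(E) = 931 (K(E) = -7*(-133) = 931)
U = -25403
K(T) + U = 931 - 25403 = -24472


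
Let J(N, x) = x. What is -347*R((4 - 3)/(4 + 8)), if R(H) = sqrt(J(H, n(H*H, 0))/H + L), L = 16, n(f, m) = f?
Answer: -347*sqrt(579)/6 ≈ -1391.6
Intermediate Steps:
R(H) = sqrt(16 + H) (R(H) = sqrt((H*H)/H + 16) = sqrt(H**2/H + 16) = sqrt(H + 16) = sqrt(16 + H))
-347*R((4 - 3)/(4 + 8)) = -347*sqrt(16 + (4 - 3)/(4 + 8)) = -347*sqrt(16 + 1/12) = -347*sqrt(579)/6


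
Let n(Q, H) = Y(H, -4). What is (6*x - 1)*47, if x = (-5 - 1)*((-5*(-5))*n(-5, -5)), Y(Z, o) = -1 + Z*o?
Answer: -803747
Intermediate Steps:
n(Q, H) = -1 - 4*H (n(Q, H) = -1 + H*(-4) = -1 - 4*H)
x = -2850 (x = (-5 - 1)*((-5*(-5))*(-1 - 4*(-5))) = -150*(-1 + 20) = -150*19 = -6*475 = -2850)
(6*x - 1)*47 = (6*(-2850) - 1)*47 = (-17100 - 1)*47 = -17101*47 = -803747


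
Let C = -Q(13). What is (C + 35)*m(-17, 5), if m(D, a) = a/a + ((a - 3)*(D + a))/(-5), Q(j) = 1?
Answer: 986/5 ≈ 197.20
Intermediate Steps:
C = -1 (C = -1*1 = -1)
m(D, a) = 1 - (-3 + a)*(D + a)/5 (m(D, a) = 1 + ((-3 + a)*(D + a))*(-1/5) = 1 - (-3 + a)*(D + a)/5)
(C + 35)*m(-17, 5) = (-1 + 35)*(1 - 1/5*5**2 + (3/5)*(-17) + (3/5)*5 - 1/5*(-17)*5) = 34*(1 - 1/5*25 - 51/5 + 3 + 17) = 34*(1 - 5 - 51/5 + 3 + 17) = 34*(29/5) = 986/5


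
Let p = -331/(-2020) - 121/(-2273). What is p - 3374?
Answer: -15490589257/4591460 ≈ -3373.8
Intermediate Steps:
p = 996783/4591460 (p = -331*(-1/2020) - 121*(-1/2273) = 331/2020 + 121/2273 = 996783/4591460 ≈ 0.21709)
p - 3374 = 996783/4591460 - 3374 = -15490589257/4591460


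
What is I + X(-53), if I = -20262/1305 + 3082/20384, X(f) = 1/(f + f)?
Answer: -3615037709/234976560 ≈ -15.385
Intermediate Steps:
X(f) = 1/(2*f)
I = -68166433/4433520 (I = -20262*1/1305 + 3082*(1/20384) = -6754/435 + 1541/10192 = -68166433/4433520 ≈ -15.375)
I + X(-53) = -68166433/4433520 + (½)/(-53) = -68166433/4433520 + (½)*(-1/53) = -68166433/4433520 - 1/106 = -3615037709/234976560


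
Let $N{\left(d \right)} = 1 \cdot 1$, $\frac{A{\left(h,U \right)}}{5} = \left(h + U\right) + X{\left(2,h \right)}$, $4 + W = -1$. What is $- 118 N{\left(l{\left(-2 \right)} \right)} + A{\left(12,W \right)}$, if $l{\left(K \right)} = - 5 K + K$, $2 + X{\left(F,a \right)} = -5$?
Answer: $-118$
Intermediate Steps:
$X{\left(F,a \right)} = -7$ ($X{\left(F,a \right)} = -2 - 5 = -7$)
$W = -5$ ($W = -4 - 1 = -5$)
$A{\left(h,U \right)} = -35 + 5 U + 5 h$ ($A{\left(h,U \right)} = 5 \left(\left(h + U\right) - 7\right) = 5 \left(\left(U + h\right) - 7\right) = 5 \left(-7 + U + h\right) = -35 + 5 U + 5 h$)
$l{\left(K \right)} = - 4 K$
$N{\left(d \right)} = 1$
$- 118 N{\left(l{\left(-2 \right)} \right)} + A{\left(12,W \right)} = \left(-118\right) 1 + \left(-35 + 5 \left(-5\right) + 5 \cdot 12\right) = -118 - 0 = -118 + 0 = -118$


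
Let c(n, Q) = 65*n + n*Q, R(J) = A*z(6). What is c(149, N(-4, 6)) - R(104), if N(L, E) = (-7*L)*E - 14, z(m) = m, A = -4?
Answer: 32655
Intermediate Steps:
R(J) = -24 (R(J) = -4*6 = -24)
N(L, E) = -14 - 7*E*L (N(L, E) = -7*E*L - 14 = -14 - 7*E*L)
c(n, Q) = 65*n + Q*n
c(149, N(-4, 6)) - R(104) = 149*(65 + (-14 - 7*6*(-4))) - 1*(-24) = 149*(65 + (-14 + 168)) + 24 = 149*(65 + 154) + 24 = 149*219 + 24 = 32631 + 24 = 32655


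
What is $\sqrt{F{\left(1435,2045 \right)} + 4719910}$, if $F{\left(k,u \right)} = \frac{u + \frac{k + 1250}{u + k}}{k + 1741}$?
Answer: $\frac{\sqrt{40039694952595107}}{92104} \approx 2172.5$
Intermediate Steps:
$F{\left(k,u \right)} = \frac{u + \frac{1250 + k}{k + u}}{1741 + k}$
$\sqrt{F{\left(1435,2045 \right)} + 4719910} = \sqrt{\frac{1250 + 1435 + 2045^{2} + 1435 \cdot 2045}{1435^{2} + 1741 \cdot 1435 + 1741 \cdot 2045 + 1435 \cdot 2045} + 4719910} = \sqrt{\frac{1250 + 1435 + 4182025 + 2934575}{2059225 + 2498335 + 3560345 + 2934575} + 4719910} = \sqrt{\frac{1}{11052480} \cdot 7119285 + 4719910} = \sqrt{\frac{474619}{736832} + 4719910} = \sqrt{\frac{3477781199739}{736832}} = \frac{\sqrt{40039694952595107}}{92104}$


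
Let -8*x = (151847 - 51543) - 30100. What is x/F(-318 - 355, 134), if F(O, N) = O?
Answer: 17551/1346 ≈ 13.039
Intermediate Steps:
x = -17551/2 (x = -((151847 - 51543) - 30100)/8 = -(100304 - 30100)/8 = -⅛*70204 = -17551/2 ≈ -8775.5)
x/F(-318 - 355, 134) = -17551/(2*(-318 - 355)) = -17551/2/(-673) = -17551/2*(-1/673) = 17551/1346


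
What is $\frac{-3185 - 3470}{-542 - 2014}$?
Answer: $\frac{6655}{2556} \approx 2.6037$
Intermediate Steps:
$\frac{-3185 - 3470}{-542 - 2014} = - \frac{6655}{-542 - 2014} = - \frac{6655}{-2556} = \left(-6655\right) \left(- \frac{1}{2556}\right) = \frac{6655}{2556}$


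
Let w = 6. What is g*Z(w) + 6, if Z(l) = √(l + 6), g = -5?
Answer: 6 - 10*√3 ≈ -11.321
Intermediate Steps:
Z(l) = √(6 + l)
g*Z(w) + 6 = -5*√(6 + 6) + 6 = -10*√3 + 6 = 6 - 10*√3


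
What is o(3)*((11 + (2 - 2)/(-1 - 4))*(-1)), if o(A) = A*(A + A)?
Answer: -198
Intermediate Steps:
o(A) = 2*A**2 (o(A) = A*(2*A) = 2*A**2)
o(3)*((11 + (2 - 2)/(-1 - 4))*(-1)) = (2*3**2)*((11 + (2 - 2)/(-1 - 4))*(-1)) = (2*9)*((11 + 0/(-5))*(-1)) = 18*((11 + 0*(-1/5))*(-1)) = 18*((11 + 0)*(-1)) = 18*(11*(-1)) = 18*(-11) = -198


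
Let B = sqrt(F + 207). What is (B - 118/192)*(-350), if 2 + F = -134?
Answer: 10325/48 - 350*sqrt(71) ≈ -2734.0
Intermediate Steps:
F = -136 (F = -2 - 134 = -136)
B = sqrt(71) (B = sqrt(-136 + 207) = sqrt(71) ≈ 8.4261)
(B - 118/192)*(-350) = (sqrt(71) - 118/192)*(-350) = (sqrt(71) - 118*1/192)*(-350) = (sqrt(71) - 59/96)*(-350) = (-59/96 + sqrt(71))*(-350) = 10325/48 - 350*sqrt(71)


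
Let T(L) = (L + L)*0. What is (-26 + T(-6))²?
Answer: 676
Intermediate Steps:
T(L) = 0 (T(L) = (2*L)*0 = 0)
(-26 + T(-6))² = (-26 + 0)² = (-26)² = 676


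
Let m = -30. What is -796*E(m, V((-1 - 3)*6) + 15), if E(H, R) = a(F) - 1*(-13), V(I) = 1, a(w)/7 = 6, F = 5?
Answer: -43780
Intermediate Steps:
a(w) = 42 (a(w) = 7*6 = 42)
E(H, R) = 55 (E(H, R) = 42 - 1*(-13) = 42 + 13 = 55)
-796*E(m, V((-1 - 3)*6) + 15) = -796*55 = -43780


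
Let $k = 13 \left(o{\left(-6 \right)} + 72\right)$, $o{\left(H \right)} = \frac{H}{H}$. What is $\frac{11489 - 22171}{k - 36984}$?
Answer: $\frac{10682}{36035} \approx 0.29643$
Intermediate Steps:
$o{\left(H \right)} = 1$
$k = 949$ ($k = 13 \left(1 + 72\right) = 13 \cdot 73 = 949$)
$\frac{11489 - 22171}{k - 36984} = \frac{11489 - 22171}{949 - 36984} = - \frac{10682}{-36035} = \left(-10682\right) \left(- \frac{1}{36035}\right) = \frac{10682}{36035}$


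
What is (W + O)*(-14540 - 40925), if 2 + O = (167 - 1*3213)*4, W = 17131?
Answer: -274274425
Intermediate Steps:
O = -12186 (O = -2 + (167 - 1*3213)*4 = -2 + (167 - 3213)*4 = -2 - 3046*4 = -2 - 12184 = -12186)
(W + O)*(-14540 - 40925) = (17131 - 12186)*(-14540 - 40925) = 4945*(-55465) = -274274425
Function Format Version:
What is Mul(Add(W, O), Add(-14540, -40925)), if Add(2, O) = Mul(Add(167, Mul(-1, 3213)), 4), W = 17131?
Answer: -274274425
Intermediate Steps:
O = -12186 (O = Add(-2, Mul(Add(167, Mul(-1, 3213)), 4)) = Add(-2, Mul(Add(167, -3213), 4)) = Add(-2, Mul(-3046, 4)) = Add(-2, -12184) = -12186)
Mul(Add(W, O), Add(-14540, -40925)) = Mul(Add(17131, -12186), Add(-14540, -40925)) = Mul(4945, -55465) = -274274425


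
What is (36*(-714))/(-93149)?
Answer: 3672/13307 ≈ 0.27595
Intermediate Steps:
(36*(-714))/(-93149) = -25704*(-1/93149) = 3672/13307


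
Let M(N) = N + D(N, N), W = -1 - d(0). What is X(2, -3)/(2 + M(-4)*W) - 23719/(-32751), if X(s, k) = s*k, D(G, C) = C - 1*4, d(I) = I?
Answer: 67780/229257 ≈ 0.29565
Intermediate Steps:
W = -1 (W = -1 - 1*0 = -1 + 0 = -1)
D(G, C) = -4 + C (D(G, C) = C - 4 = -4 + C)
X(s, k) = k*s
M(N) = -4 + 2*N (M(N) = N + (-4 + N) = -4 + 2*N)
X(2, -3)/(2 + M(-4)*W) - 23719/(-32751) = (-3*2)/(2 + (-4 + 2*(-4))*(-1)) - 23719/(-32751) = -6/(2 + (-4 - 8)*(-1)) - 23719*(-1/32751) = -6/(2 - 12*(-1)) + 23719/32751 = -6/(2 + 12) + 23719/32751 = -6/14 + 23719/32751 = -6*1/14 + 23719/32751 = -3/7 + 23719/32751 = 67780/229257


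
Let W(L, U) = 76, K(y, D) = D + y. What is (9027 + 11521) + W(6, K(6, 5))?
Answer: 20624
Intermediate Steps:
(9027 + 11521) + W(6, K(6, 5)) = (9027 + 11521) + 76 = 20548 + 76 = 20624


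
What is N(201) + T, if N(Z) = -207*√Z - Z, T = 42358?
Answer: 42157 - 207*√201 ≈ 39222.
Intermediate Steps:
N(Z) = -Z - 207*√Z
N(201) + T = (-1*201 - 207*√201) + 42358 = (-201 - 207*√201) + 42358 = 42157 - 207*√201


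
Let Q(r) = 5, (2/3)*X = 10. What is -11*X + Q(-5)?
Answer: -160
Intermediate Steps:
X = 15 (X = (3/2)*10 = 15)
-11*X + Q(-5) = -11*15 + 5 = -165 + 5 = -160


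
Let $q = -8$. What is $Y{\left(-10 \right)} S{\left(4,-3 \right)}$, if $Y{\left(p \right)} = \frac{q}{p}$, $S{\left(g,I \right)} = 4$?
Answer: $\frac{16}{5} \approx 3.2$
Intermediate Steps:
$Y{\left(p \right)} = - \frac{8}{p}$
$Y{\left(-10 \right)} S{\left(4,-3 \right)} = - \frac{8}{-10} \cdot 4 = \left(-8\right) \left(- \frac{1}{10}\right) 4 = \frac{4}{5} \cdot 4 = \frac{16}{5}$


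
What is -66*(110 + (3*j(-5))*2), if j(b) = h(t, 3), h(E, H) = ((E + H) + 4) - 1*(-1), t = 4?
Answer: -12012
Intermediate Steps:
h(E, H) = 5 + E + H (h(E, H) = (4 + E + H) + 1 = 5 + E + H)
j(b) = 12 (j(b) = 5 + 4 + 3 = 12)
-66*(110 + (3*j(-5))*2) = -66*(110 + (3*12)*2) = -66*(110 + 36*2) = -66*(110 + 72) = -66*182 = -12012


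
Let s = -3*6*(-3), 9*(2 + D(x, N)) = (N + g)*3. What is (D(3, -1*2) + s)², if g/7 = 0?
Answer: 23716/9 ≈ 2635.1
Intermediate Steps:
g = 0 (g = 7*0 = 0)
D(x, N) = -2 + N/3 (D(x, N) = -2 + ((N + 0)*3)/9 = -2 + (N*3)/9 = -2 + (3*N)/9 = -2 + N/3)
s = 54 (s = -18*(-3) = 54)
(D(3, -1*2) + s)² = ((-2 + (-1*2)/3) + 54)² = ((-2 + (⅓)*(-2)) + 54)² = ((-2 - ⅔) + 54)² = (-8/3 + 54)² = (154/3)² = 23716/9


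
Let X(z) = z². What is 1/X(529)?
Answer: 1/279841 ≈ 3.5735e-6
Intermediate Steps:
1/X(529) = 1/(529²) = 1/279841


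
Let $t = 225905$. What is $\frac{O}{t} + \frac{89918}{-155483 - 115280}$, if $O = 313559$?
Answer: $\frac{64587249727}{61166715515} \approx 1.0559$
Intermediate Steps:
$\frac{O}{t} + \frac{89918}{-155483 - 115280} = \frac{313559}{225905} + \frac{89918}{-155483 - 115280} = 313559 \cdot \frac{1}{225905} + \frac{89918}{-155483 - 115280} = \frac{313559}{225905} + \frac{89918}{-270763} = \frac{313559}{225905} + 89918 \left(- \frac{1}{270763}\right) = \frac{313559}{225905} - \frac{89918}{270763} = \frac{64587249727}{61166715515}$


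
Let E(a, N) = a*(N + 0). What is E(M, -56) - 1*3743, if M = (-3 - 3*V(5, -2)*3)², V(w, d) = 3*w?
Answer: -1070207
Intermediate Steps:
M = 19044 (M = (-3 - 9*5*3)² = (-3 - 3*15*3)² = (-3 - 45*3)² = (-3 - 135)² = (-138)² = 19044)
E(a, N) = N*a (E(a, N) = a*N = N*a)
E(M, -56) - 1*3743 = -56*19044 - 1*3743 = -1066464 - 3743 = -1070207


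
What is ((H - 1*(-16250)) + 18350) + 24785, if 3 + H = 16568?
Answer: 75950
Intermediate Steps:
H = 16565 (H = -3 + 16568 = 16565)
((H - 1*(-16250)) + 18350) + 24785 = ((16565 - 1*(-16250)) + 18350) + 24785 = ((16565 + 16250) + 18350) + 24785 = (32815 + 18350) + 24785 = 51165 + 24785 = 75950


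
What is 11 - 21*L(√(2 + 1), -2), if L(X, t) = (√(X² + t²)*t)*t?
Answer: 11 - 84*√7 ≈ -211.24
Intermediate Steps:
L(X, t) = t²*√(X² + t²) (L(X, t) = (t*√(X² + t²))*t = t²*√(X² + t²))
11 - 21*L(√(2 + 1), -2) = 11 - 21*(-2)²*√((√(2 + 1))² + (-2)²) = 11 - 84*√((√3)² + 4) = 11 - 84*√(3 + 4) = 11 - 84*√7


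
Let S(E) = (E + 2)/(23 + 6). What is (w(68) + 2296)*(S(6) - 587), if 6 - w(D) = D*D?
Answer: 39508830/29 ≈ 1.3624e+6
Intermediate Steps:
S(E) = 2/29 + E/29 (S(E) = (2 + E)/29 = (2 + E)*(1/29) = 2/29 + E/29)
w(D) = 6 - D**2 (w(D) = 6 - D*D = 6 - D**2)
(w(68) + 2296)*(S(6) - 587) = ((6 - 1*68**2) + 2296)*((2/29 + (1/29)*6) - 587) = ((6 - 1*4624) + 2296)*((2/29 + 6/29) - 587) = ((6 - 4624) + 2296)*(8/29 - 587) = (-4618 + 2296)*(-17015/29) = -2322*(-17015/29) = 39508830/29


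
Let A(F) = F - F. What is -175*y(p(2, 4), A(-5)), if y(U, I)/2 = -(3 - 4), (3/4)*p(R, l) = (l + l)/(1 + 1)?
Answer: -350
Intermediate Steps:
A(F) = 0
p(R, l) = 4*l/3 (p(R, l) = 4*((l + l)/(1 + 1))/3 = 4*((2*l)/2)/3 = 4*((2*l)*(½))/3 = 4*l/3)
y(U, I) = 2 (y(U, I) = 2*(-(3 - 4)) = 2*(-1*(-1)) = 2*1 = 2)
-175*y(p(2, 4), A(-5)) = -175*2 = -350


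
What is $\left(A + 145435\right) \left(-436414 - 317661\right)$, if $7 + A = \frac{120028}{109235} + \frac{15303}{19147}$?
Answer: $- \frac{6553340721153302645}{59757787} \approx -1.0967 \cdot 10^{11}$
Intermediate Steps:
$A = - \frac{10670858494}{2091522545}$ ($A = -7 + \left(\frac{120028}{109235} + \frac{15303}{19147}\right) = -7 + \frac{3969799321}{2091522545} = - \frac{10670858494}{2091522545} \approx -5.102$)
$\left(A + 145435\right) \left(-436414 - 317661\right) = \left(- \frac{10670858494}{2091522545} + 145435\right) \left(-436414 - 317661\right) = \frac{304169910473581}{2091522545} \left(-754075\right) = - \frac{6553340721153302645}{59757787}$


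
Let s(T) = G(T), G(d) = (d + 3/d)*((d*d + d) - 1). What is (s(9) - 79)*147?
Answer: 110495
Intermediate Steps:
G(d) = (d + 3/d)*(-1 + d + d²) (G(d) = (d + 3/d)*((d² + d) - 1) = (d + 3/d)*((d + d²) - 1) = (d + 3/d)*(-1 + d + d²))
s(T) = 3 + T² + T³ - 3/T + 2*T
(s(9) - 79)*147 = ((3 + 9² + 9³ - 3/9 + 2*9) - 79)*147 = ((3 + 81 + 729 - 3*⅑ + 18) - 79)*147 = ((3 + 81 + 729 - ⅓ + 18) - 79)*147 = (2492/3 - 79)*147 = (2255/3)*147 = 110495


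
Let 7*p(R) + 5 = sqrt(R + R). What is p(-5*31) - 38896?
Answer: -272277/7 + I*sqrt(310)/7 ≈ -38897.0 + 2.5153*I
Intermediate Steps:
p(R) = -5/7 + sqrt(2)*sqrt(R)/7 (p(R) = -5/7 + sqrt(R + R)/7 = -5/7 + sqrt(2*R)/7 = -5/7 + (sqrt(2)*sqrt(R))/7 = -5/7 + sqrt(2)*sqrt(R)/7)
p(-5*31) - 38896 = (-5/7 + sqrt(2)*sqrt(-5*31)/7) - 38896 = (-5/7 + sqrt(2)*sqrt(-155)/7) - 38896 = (-5/7 + sqrt(2)*(I*sqrt(155))/7) - 38896 = (-5/7 + I*sqrt(310)/7) - 38896 = -272277/7 + I*sqrt(310)/7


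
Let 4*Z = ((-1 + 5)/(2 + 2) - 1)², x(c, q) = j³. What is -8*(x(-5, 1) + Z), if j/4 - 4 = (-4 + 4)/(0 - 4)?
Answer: -32768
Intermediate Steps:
j = 16 (j = 16 + 4*((-4 + 4)/(0 - 4)) = 16 + 4*(0/(-4)) = 16 + 4*(0*(-¼)) = 16 + 4*0 = 16 + 0 = 16)
x(c, q) = 4096 (x(c, q) = 16³ = 4096)
Z = 0 (Z = ((-1 + 5)/(2 + 2) - 1)²/4 = (4/4 - 1)²/4 = (4*(¼) - 1)²/4 = (1 - 1)²/4 = (¼)*0² = (¼)*0 = 0)
-8*(x(-5, 1) + Z) = -8*(4096 + 0) = -8*4096 = -32768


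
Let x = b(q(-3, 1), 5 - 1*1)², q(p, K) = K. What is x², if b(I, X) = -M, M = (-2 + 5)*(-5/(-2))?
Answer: 50625/16 ≈ 3164.1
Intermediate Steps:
M = 15/2 (M = 3*(-5*(-½)) = 3*(5/2) = 15/2 ≈ 7.5000)
b(I, X) = -15/2 (b(I, X) = -1*15/2 = -15/2)
x = 225/4 (x = (-15/2)² = 225/4 ≈ 56.250)
x² = (225/4)² = 50625/16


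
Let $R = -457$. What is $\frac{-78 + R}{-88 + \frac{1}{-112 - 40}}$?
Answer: $\frac{81320}{13377} \approx 6.0791$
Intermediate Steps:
$\frac{-78 + R}{-88 + \frac{1}{-112 - 40}} = \frac{-78 - 457}{-88 + \frac{1}{-112 - 40}} = - \frac{535}{-88 + \frac{1}{-152}} = - \frac{535}{-88 - \frac{1}{152}} = - \frac{535}{- \frac{13377}{152}} = \left(-535\right) \left(- \frac{152}{13377}\right) = \frac{81320}{13377}$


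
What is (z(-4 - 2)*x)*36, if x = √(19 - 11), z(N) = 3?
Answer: 216*√2 ≈ 305.47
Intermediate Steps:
x = 2*√2 (x = √8 = 2*√2 ≈ 2.8284)
(z(-4 - 2)*x)*36 = (3*(2*√2))*36 = (6*√2)*36 = 216*√2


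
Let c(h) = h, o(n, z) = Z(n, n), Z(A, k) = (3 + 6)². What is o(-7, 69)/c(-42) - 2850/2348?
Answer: -12912/4109 ≈ -3.1424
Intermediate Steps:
Z(A, k) = 81 (Z(A, k) = 9² = 81)
o(n, z) = 81
o(-7, 69)/c(-42) - 2850/2348 = 81/(-42) - 2850/2348 = 81*(-1/42) - 2850*1/2348 = -27/14 - 1425/1174 = -12912/4109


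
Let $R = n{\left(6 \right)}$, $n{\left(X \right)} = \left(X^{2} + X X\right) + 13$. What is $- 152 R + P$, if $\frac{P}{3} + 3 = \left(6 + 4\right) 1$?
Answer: $-12899$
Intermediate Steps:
$n{\left(X \right)} = 13 + 2 X^{2}$ ($n{\left(X \right)} = \left(X^{2} + X^{2}\right) + 13 = 2 X^{2} + 13 = 13 + 2 X^{2}$)
$R = 85$ ($R = 13 + 2 \cdot 6^{2} = 13 + 2 \cdot 36 = 13 + 72 = 85$)
$P = 21$ ($P = -9 + 3 \left(6 + 4\right) 1 = -9 + 3 \cdot 10 \cdot 1 = -9 + 3 \cdot 10 = -9 + 30 = 21$)
$- 152 R + P = \left(-152\right) 85 + 21 = -12920 + 21 = -12899$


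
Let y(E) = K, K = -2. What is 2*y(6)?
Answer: -4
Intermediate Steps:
y(E) = -2
2*y(6) = 2*(-2) = -4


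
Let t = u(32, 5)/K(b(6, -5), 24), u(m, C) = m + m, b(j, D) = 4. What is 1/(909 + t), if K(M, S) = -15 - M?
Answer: 19/17207 ≈ 0.0011042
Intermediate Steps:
u(m, C) = 2*m
t = -64/19 (t = (2*32)/(-15 - 1*4) = 64/(-15 - 4) = 64/(-19) = 64*(-1/19) = -64/19 ≈ -3.3684)
1/(909 + t) = 1/(909 - 64/19) = 1/(17207/19) = 19/17207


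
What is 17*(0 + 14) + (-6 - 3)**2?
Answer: 319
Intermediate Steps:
17*(0 + 14) + (-6 - 3)**2 = 17*14 + (-9)**2 = 238 + 81 = 319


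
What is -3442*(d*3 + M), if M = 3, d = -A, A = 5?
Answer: 41304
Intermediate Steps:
d = -5 (d = -1*5 = -5)
-3442*(d*3 + M) = -3442*(-5*3 + 3) = -3442*(-15 + 3) = -3442*(-12) = 41304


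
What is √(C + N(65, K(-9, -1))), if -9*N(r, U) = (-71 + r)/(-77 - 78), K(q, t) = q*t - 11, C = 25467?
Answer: √5506601145/465 ≈ 159.58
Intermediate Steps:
K(q, t) = -11 + q*t
N(r, U) = -71/1395 + r/1395 (N(r, U) = -(-71 + r)/(9*(-77 - 78)) = -(-71 + r)/(9*(-155)) = -(-71 + r)*(-1)/(9*155) = -(71/155 - r/155)/9 = -71/1395 + r/1395)
√(C + N(65, K(-9, -1))) = √(25467 + (-71/1395 + (1/1395)*65)) = √(25467 + (-71/1395 + 13/279)) = √(25467 - 2/465) = √(11842153/465) = √5506601145/465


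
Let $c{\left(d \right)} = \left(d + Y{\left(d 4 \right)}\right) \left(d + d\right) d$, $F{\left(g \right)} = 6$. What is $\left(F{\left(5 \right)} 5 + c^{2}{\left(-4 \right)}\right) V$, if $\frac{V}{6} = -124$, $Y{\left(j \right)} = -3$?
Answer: $-37353264$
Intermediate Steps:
$V = -744$ ($V = 6 \left(-124\right) = -744$)
$c{\left(d \right)} = 2 d^{2} \left(-3 + d\right)$ ($c{\left(d \right)} = \left(d - 3\right) \left(d + d\right) d = \left(-3 + d\right) 2 d d = 2 d \left(-3 + d\right) d = 2 d^{2} \left(-3 + d\right)$)
$\left(F{\left(5 \right)} 5 + c^{2}{\left(-4 \right)}\right) V = \left(6 \cdot 5 + \left(2 \left(-4\right)^{2} \left(-3 - 4\right)\right)^{2}\right) \left(-744\right) = \left(30 + \left(2 \cdot 16 \left(-7\right)\right)^{2}\right) \left(-744\right) = \left(30 + \left(-224\right)^{2}\right) \left(-744\right) = \left(30 + 50176\right) \left(-744\right) = 50206 \left(-744\right) = -37353264$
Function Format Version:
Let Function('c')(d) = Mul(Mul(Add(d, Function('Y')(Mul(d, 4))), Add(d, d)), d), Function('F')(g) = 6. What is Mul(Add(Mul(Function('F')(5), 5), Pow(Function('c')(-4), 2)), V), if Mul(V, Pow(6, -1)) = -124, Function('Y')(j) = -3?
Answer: -37353264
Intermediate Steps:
V = -744 (V = Mul(6, -124) = -744)
Function('c')(d) = Mul(2, Pow(d, 2), Add(-3, d)) (Function('c')(d) = Mul(Mul(Add(d, -3), Add(d, d)), d) = Mul(Mul(Add(-3, d), Mul(2, d)), d) = Mul(Mul(2, d, Add(-3, d)), d) = Mul(2, Pow(d, 2), Add(-3, d)))
Mul(Add(Mul(Function('F')(5), 5), Pow(Function('c')(-4), 2)), V) = Mul(Add(Mul(6, 5), Pow(Mul(2, Pow(-4, 2), Add(-3, -4)), 2)), -744) = Mul(Add(30, Pow(Mul(2, 16, -7), 2)), -744) = Mul(Add(30, Pow(-224, 2)), -744) = Mul(Add(30, 50176), -744) = Mul(50206, -744) = -37353264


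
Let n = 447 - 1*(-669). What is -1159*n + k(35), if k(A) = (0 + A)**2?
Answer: -1292219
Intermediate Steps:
n = 1116 (n = 447 + 669 = 1116)
k(A) = A**2
-1159*n + k(35) = -1159*1116 + 35**2 = -1293444 + 1225 = -1292219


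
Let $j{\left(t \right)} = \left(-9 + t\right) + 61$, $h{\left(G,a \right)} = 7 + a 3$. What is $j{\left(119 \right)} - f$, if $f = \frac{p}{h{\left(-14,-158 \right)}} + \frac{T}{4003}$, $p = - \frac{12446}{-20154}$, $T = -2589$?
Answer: $\frac{3233498751487}{18837953877} \approx 171.65$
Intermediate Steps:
$h{\left(G,a \right)} = 7 + 3 a$
$p = \frac{6223}{10077}$ ($p = \left(-12446\right) \left(- \frac{1}{20154}\right) = \frac{6223}{10077} \approx 0.61755$)
$j{\left(t \right)} = 52 + t$
$f = - \frac{12208638520}{18837953877}$ ($f = \frac{6223}{10077 \left(7 + 3 \left(-158\right)\right)} - \frac{2589}{4003} = \frac{6223}{10077 \left(7 - 474\right)} - \frac{2589}{4003} = \frac{6223}{10077 \left(-467\right)} - \frac{2589}{4003} = \frac{6223}{10077} \left(- \frac{1}{467}\right) - \frac{2589}{4003} = - \frac{6223}{4705959} - \frac{2589}{4003} = - \frac{12208638520}{18837953877} \approx -0.64809$)
$j{\left(119 \right)} - f = \left(52 + 119\right) - - \frac{12208638520}{18837953877} = 171 + \frac{12208638520}{18837953877} = \frac{3233498751487}{18837953877}$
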